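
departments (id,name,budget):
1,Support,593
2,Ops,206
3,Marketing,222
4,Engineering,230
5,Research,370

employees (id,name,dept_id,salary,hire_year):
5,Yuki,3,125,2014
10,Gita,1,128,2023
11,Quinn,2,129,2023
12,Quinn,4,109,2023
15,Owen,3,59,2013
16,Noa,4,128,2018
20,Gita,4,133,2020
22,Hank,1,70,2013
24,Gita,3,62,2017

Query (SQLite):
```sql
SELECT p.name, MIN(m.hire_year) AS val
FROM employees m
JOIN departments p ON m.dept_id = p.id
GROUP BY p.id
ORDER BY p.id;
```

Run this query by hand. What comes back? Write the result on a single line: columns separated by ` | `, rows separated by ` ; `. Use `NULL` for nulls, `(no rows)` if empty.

Support | 2013 ; Ops | 2023 ; Marketing | 2013 ; Engineering | 2018

Join each employees row to its departments via dept_id.
Group joined rows by departments.id; compute MIN(m.hire_year) per group.
  1: ids {10, 22} → MIN(m.hire_year)=2013
  2: ids {11} → MIN(m.hire_year)=2023
  3: ids {5, 15, 24} → MIN(m.hire_year)=2013
  4: ids {12, 16, 20} → MIN(m.hire_year)=2018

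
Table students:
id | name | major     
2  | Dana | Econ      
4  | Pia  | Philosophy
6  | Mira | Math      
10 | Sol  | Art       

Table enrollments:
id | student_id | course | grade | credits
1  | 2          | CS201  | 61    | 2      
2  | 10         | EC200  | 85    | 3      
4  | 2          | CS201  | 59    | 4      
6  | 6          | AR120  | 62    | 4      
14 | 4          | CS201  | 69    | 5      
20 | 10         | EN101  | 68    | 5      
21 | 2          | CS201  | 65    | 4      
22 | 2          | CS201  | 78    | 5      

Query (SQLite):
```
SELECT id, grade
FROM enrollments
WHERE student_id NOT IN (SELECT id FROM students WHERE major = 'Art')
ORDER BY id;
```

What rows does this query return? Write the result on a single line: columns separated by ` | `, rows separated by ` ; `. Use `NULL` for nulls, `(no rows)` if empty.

1 | 61 ; 4 | 59 ; 6 | 62 ; 14 | 69 ; 21 | 65 ; 22 | 78

Inner query: students.id where major = 'Art'.
Outer: keep enrollments rows whose student_id is not in that set.
Inner query → {10}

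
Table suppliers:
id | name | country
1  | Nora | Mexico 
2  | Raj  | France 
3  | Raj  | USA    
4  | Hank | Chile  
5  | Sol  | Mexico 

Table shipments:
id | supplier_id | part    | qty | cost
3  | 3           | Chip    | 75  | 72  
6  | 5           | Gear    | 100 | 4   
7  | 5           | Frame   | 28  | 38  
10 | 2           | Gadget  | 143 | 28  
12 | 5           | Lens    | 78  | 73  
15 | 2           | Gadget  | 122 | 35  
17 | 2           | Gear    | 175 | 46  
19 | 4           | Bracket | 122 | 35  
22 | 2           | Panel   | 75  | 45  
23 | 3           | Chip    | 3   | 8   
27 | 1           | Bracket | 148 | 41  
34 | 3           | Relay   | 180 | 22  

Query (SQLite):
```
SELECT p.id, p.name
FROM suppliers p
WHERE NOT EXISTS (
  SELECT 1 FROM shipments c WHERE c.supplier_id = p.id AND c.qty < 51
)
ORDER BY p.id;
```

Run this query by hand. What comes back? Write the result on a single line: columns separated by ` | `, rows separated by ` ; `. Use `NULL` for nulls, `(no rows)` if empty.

1 | Nora ; 2 | Raj ; 4 | Hank

For each suppliers row, check whether any shipments with matching supplier_id has qty < 51.
Keep rows where that is false.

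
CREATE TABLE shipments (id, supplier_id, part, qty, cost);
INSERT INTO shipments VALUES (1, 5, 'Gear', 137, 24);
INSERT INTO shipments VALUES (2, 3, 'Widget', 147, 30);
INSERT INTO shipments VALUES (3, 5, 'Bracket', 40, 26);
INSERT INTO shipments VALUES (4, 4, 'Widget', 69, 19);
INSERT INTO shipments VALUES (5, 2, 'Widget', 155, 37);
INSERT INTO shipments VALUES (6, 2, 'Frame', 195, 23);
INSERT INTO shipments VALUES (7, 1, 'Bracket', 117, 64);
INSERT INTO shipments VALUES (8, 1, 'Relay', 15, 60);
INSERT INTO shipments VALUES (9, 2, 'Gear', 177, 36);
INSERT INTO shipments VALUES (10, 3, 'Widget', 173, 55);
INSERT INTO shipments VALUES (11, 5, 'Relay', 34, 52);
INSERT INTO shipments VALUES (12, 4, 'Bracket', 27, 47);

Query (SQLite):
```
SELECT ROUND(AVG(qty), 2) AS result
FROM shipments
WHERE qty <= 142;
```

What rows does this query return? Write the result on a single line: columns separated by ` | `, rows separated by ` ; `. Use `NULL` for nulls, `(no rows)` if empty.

62.71

Rows where qty <= 142 → qty values: [137, 40, 69, 117, 15, 34, 27].
AVG = 439 / 7 (rounded to 2 dp).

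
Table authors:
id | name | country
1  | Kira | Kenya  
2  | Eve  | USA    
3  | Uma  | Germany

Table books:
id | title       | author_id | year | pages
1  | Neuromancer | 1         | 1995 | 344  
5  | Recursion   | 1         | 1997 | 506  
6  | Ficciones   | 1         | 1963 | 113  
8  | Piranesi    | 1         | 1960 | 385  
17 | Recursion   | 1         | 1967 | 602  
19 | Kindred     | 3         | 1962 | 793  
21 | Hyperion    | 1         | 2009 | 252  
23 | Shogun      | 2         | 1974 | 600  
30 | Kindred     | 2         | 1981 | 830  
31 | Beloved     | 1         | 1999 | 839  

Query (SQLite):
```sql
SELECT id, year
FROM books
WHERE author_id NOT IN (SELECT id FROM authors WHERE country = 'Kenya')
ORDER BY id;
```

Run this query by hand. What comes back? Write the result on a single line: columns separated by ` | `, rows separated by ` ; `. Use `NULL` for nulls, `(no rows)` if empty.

19 | 1962 ; 23 | 1974 ; 30 | 1981

Inner query: authors.id where country = 'Kenya'.
Outer: keep books rows whose author_id is not in that set.
Inner query → {1}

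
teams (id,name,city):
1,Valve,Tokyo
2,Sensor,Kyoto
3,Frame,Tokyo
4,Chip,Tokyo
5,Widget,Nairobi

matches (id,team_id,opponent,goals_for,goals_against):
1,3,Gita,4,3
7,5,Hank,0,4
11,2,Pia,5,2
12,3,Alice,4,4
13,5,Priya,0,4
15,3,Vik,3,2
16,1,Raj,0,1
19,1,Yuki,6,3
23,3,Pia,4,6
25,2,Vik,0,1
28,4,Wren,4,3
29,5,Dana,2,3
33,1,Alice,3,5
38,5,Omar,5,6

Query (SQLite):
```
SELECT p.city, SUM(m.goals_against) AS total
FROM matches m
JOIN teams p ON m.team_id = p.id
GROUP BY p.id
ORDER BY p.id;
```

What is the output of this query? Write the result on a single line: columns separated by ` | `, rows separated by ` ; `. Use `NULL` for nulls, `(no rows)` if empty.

Join each matches row to its teams via team_id.
Group joined rows by teams.id; compute SUM(m.goals_against) per group.
  1: ids {16, 19, 33} → SUM(m.goals_against)=9
  2: ids {11, 25} → SUM(m.goals_against)=3
  3: ids {1, 12, 15, 23} → SUM(m.goals_against)=15
  4: ids {28} → SUM(m.goals_against)=3
  5: ids {7, 13, 29, 38} → SUM(m.goals_against)=17

Tokyo | 9 ; Kyoto | 3 ; Tokyo | 15 ; Tokyo | 3 ; Nairobi | 17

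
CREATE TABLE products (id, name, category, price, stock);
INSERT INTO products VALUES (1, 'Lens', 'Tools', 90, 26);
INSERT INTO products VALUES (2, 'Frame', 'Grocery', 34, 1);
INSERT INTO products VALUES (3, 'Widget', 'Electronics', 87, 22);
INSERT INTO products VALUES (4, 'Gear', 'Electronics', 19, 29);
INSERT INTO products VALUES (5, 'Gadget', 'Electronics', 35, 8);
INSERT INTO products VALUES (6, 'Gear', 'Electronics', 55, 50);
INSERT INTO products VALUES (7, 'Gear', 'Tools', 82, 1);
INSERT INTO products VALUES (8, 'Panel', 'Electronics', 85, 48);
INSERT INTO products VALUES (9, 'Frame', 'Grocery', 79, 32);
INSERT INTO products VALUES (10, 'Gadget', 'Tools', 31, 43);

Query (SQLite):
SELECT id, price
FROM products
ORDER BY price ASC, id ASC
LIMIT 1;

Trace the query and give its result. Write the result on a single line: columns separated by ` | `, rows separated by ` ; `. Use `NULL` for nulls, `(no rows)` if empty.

4 | 19

Sort by price asc, tiebreak id asc: (19, id=4), (31, id=10), (34, id=2), (35, id=5) …. Take first 1.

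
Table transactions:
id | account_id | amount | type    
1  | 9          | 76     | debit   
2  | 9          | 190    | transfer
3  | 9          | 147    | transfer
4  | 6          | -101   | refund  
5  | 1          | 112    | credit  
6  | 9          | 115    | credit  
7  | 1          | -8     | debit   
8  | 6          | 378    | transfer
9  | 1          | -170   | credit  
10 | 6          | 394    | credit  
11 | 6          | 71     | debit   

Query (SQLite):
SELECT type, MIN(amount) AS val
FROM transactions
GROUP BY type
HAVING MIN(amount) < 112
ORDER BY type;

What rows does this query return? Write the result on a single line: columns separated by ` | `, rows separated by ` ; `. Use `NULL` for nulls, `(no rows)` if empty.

credit | -170 ; debit | -8 ; refund | -101

Partition transactions by type; compute MIN(amount) within each group.
HAVING: keep groups where MIN(amount) < 112.
  credit: ids {5, 6, 9, 10} → MIN(amount)=-170
  debit: ids {1, 7, 11} → MIN(amount)=-8
  refund: ids {4} → MIN(amount)=-101
  transfer: ids {2, 3, 8} → MIN(amount)=147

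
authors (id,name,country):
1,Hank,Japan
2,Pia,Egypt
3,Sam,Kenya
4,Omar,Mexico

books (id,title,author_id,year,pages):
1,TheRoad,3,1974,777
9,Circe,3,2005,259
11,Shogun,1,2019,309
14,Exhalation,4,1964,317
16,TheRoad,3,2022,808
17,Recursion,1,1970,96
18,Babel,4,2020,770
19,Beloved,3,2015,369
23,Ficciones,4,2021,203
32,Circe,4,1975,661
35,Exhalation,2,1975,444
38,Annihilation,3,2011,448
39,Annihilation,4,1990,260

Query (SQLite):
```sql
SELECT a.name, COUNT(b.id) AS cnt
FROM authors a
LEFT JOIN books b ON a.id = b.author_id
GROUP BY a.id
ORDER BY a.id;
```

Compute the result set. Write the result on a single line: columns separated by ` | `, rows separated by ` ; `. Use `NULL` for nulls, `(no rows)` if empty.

LEFT JOIN keeps every authors row; unmatched ones get NULL for books columns.
Group by authors.id and compute COUNT(b.id). COUNT(col) of an all-NULL group is 0.
  1: ids {11, 17} → COUNT(b.id)=2
  2: ids {35} → COUNT(b.id)=1
  3: ids {1, 9, 16, 19, 38} → COUNT(b.id)=5
  4: ids {14, 18, 23, 32, 39} → COUNT(b.id)=5

Hank | 2 ; Pia | 1 ; Sam | 5 ; Omar | 5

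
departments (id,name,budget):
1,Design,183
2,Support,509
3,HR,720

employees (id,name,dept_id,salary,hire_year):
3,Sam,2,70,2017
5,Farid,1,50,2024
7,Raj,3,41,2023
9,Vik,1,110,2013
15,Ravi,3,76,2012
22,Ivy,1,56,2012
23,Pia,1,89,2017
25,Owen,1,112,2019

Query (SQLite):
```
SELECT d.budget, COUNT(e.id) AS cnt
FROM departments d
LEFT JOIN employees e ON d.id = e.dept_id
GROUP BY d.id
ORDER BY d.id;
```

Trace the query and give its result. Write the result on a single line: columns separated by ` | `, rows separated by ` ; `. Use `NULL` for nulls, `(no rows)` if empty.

LEFT JOIN keeps every departments row; unmatched ones get NULL for employees columns.
Group by departments.id and compute COUNT(e.id). COUNT(col) of an all-NULL group is 0.
  1: ids {5, 9, 22, 23, 25} → COUNT(e.id)=5
  2: ids {3} → COUNT(e.id)=1
  3: ids {7, 15} → COUNT(e.id)=2

183 | 5 ; 509 | 1 ; 720 | 2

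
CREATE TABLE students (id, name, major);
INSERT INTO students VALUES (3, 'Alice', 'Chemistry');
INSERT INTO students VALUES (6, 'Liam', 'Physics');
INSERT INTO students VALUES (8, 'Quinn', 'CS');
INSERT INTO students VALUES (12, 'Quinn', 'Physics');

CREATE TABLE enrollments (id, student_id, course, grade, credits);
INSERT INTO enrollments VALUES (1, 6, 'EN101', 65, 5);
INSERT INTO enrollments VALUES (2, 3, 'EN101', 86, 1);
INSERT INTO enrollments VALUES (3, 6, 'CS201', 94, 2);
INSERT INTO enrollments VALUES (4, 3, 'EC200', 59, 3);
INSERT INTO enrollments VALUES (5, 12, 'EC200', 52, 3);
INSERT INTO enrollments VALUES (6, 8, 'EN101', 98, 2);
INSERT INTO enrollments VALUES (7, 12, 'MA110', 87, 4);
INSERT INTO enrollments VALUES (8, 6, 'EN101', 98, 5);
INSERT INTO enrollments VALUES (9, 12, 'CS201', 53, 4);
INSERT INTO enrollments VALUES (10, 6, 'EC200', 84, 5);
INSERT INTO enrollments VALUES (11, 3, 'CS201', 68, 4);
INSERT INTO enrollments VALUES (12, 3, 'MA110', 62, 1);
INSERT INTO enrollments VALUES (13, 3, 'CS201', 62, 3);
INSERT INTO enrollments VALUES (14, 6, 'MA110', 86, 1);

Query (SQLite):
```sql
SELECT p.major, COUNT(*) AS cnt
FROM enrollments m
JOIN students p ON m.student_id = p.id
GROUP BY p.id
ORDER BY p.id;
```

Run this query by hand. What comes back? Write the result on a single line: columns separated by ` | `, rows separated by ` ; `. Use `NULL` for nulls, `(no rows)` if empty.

Chemistry | 5 ; Physics | 5 ; CS | 1 ; Physics | 3

Join each enrollments row to its students via student_id.
Group joined rows by students.id; compute COUNT(*) per group.
  3: ids {2, 4, 11, 12, 13} → COUNT(*)=5
  6: ids {1, 3, 8, 10, 14} → COUNT(*)=5
  8: ids {6} → COUNT(*)=1
  12: ids {5, 7, 9} → COUNT(*)=3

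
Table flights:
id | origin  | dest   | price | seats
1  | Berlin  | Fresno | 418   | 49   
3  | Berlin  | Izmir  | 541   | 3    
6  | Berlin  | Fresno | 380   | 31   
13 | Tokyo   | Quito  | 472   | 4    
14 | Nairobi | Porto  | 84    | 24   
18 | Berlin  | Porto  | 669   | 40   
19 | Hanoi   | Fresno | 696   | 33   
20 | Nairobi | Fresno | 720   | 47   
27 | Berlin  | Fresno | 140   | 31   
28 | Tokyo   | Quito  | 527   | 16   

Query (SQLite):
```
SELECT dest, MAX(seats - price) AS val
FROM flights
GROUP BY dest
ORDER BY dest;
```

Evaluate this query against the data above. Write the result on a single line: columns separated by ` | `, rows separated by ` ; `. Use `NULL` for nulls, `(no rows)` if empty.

Fresno | -109 ; Izmir | -538 ; Porto | -60 ; Quito | -468

For each row compute seats - price.
Group by dest; take MAX of the expression per group.
  Fresno: ids {1, 6, 19, 20, 27} → MAX(seats - price)=-109
  Izmir: ids {3} → MAX(seats - price)=-538
  Porto: ids {14, 18} → MAX(seats - price)=-60
  Quito: ids {13, 28} → MAX(seats - price)=-468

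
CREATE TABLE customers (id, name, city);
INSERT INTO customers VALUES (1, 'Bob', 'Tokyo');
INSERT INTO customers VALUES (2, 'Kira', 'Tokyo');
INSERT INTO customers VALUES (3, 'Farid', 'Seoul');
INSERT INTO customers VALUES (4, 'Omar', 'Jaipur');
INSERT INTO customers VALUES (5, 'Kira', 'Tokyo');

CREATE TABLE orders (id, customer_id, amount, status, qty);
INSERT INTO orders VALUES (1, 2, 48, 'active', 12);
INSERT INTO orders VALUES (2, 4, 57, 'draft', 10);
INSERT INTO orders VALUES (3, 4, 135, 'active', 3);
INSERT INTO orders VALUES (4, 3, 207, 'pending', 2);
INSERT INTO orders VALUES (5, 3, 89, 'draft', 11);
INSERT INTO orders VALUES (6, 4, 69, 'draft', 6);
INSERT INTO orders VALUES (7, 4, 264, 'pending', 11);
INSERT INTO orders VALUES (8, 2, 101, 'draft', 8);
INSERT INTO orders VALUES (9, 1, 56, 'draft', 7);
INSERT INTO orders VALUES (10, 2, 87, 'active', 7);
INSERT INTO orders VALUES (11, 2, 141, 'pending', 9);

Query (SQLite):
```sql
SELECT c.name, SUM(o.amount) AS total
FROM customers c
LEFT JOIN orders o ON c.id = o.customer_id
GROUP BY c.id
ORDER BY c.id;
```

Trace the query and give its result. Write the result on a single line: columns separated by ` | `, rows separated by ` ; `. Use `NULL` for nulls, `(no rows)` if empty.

Bob | 56 ; Kira | 377 ; Farid | 296 ; Omar | 525 ; Kira | NULL

LEFT JOIN keeps every customers row; unmatched ones get NULL for orders columns.
Group by customers.id and compute SUM(o.amount). SUM over an all-NULL group is NULL.
  1: ids {9} → SUM(o.amount)=56
  2: ids {1, 8, 10, 11} → SUM(o.amount)=377
  3: ids {4, 5} → SUM(o.amount)=296
  4: ids {2, 3, 6, 7} → SUM(o.amount)=525
  5: ids {—} → SUM(o.amount)=NULL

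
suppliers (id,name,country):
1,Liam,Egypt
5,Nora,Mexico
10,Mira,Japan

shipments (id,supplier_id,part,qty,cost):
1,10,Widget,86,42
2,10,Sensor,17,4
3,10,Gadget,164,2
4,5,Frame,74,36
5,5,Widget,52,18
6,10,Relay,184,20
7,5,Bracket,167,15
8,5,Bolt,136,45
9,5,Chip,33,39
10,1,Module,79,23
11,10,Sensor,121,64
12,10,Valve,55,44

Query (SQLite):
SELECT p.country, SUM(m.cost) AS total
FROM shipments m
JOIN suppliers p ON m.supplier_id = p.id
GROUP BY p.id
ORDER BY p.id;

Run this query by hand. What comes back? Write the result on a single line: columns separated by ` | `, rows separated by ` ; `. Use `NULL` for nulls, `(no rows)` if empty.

Egypt | 23 ; Mexico | 153 ; Japan | 176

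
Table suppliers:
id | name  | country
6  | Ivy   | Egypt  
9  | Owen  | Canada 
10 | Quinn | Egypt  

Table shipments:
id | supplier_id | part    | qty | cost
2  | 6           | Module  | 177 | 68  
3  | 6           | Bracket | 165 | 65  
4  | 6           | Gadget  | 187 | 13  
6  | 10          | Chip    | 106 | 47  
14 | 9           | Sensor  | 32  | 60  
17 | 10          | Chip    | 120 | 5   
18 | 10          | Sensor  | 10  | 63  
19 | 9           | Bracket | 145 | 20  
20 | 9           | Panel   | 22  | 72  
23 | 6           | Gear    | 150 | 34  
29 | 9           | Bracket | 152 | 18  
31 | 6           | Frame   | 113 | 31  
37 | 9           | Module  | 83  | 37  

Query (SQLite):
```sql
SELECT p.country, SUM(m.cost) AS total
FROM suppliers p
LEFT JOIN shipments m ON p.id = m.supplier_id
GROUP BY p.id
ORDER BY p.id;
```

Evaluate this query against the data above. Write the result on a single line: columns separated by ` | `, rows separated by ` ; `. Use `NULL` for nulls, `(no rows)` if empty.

LEFT JOIN keeps every suppliers row; unmatched ones get NULL for shipments columns.
Group by suppliers.id and compute SUM(m.cost). SUM over an all-NULL group is NULL.
  6: ids {2, 3, 4, 23, 31} → SUM(m.cost)=211
  9: ids {14, 19, 20, 29, 37} → SUM(m.cost)=207
  10: ids {6, 17, 18} → SUM(m.cost)=115

Egypt | 211 ; Canada | 207 ; Egypt | 115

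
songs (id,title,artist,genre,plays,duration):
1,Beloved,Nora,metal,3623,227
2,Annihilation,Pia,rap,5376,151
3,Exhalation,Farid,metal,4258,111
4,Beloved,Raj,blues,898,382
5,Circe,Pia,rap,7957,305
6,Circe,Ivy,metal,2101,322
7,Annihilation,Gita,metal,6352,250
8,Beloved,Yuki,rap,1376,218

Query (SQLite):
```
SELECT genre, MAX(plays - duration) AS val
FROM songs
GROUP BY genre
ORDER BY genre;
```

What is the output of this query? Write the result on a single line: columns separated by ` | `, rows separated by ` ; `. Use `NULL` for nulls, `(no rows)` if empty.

blues | 516 ; metal | 6102 ; rap | 7652

For each row compute plays - duration.
Group by genre; take MAX of the expression per group.
  blues: ids {4} → MAX(plays - duration)=516
  metal: ids {1, 3, 6, 7} → MAX(plays - duration)=6102
  rap: ids {2, 5, 8} → MAX(plays - duration)=7652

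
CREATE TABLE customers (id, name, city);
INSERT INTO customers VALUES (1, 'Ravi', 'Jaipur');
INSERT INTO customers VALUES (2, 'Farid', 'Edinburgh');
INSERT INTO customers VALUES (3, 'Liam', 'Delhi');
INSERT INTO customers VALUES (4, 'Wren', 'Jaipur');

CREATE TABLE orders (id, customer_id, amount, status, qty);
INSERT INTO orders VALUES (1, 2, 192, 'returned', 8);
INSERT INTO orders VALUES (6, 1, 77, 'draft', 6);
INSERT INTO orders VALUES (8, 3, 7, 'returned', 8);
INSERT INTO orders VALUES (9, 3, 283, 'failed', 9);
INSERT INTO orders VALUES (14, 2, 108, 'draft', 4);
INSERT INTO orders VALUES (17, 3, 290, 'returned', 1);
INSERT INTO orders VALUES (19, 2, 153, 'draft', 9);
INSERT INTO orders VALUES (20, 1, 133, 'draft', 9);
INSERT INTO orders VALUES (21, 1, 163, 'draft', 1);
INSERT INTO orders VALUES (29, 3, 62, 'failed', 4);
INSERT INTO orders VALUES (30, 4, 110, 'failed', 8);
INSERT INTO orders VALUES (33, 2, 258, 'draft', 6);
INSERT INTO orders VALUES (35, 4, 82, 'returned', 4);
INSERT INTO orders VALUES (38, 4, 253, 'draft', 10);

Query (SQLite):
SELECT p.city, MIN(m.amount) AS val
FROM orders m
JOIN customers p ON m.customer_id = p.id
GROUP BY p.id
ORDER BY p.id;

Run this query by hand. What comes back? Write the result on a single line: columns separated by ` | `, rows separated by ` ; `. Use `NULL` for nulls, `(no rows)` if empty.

Join each orders row to its customers via customer_id.
Group joined rows by customers.id; compute MIN(m.amount) per group.
  1: ids {6, 20, 21} → MIN(m.amount)=77
  2: ids {1, 14, 19, 33} → MIN(m.amount)=108
  3: ids {8, 9, 17, 29} → MIN(m.amount)=7
  4: ids {30, 35, 38} → MIN(m.amount)=82

Jaipur | 77 ; Edinburgh | 108 ; Delhi | 7 ; Jaipur | 82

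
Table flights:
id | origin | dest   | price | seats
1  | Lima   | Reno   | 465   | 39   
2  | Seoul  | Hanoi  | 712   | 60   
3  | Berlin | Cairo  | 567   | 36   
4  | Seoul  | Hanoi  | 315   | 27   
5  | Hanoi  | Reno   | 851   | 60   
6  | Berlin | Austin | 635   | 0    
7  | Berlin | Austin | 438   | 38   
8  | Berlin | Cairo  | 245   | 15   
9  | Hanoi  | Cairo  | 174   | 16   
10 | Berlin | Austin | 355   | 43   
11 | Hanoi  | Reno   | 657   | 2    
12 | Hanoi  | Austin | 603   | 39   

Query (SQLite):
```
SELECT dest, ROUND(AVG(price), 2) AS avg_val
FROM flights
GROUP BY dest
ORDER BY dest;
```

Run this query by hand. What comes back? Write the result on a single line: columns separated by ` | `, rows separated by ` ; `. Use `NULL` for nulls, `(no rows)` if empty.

Partition flights by dest; compute ROUND(AVG(price), 2) within each group.
  Austin: ids {6, 7, 10, 12} → ROUND(AVG(price), 2)=507.75
  Cairo: ids {3, 8, 9} → ROUND(AVG(price), 2)=328.67
  Hanoi: ids {2, 4} → ROUND(AVG(price), 2)=513.5
  Reno: ids {1, 5, 11} → ROUND(AVG(price), 2)=657.67

Austin | 507.75 ; Cairo | 328.67 ; Hanoi | 513.5 ; Reno | 657.67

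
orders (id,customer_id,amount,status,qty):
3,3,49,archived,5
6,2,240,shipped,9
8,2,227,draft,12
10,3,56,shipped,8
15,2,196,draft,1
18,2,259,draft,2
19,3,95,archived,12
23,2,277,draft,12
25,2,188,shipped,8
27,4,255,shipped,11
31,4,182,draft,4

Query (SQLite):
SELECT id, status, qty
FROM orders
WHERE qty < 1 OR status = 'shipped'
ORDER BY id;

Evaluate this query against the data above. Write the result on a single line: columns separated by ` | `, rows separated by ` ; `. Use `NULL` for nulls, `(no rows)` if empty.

qty < 1: ids { }
status = 'shipped': ids {6, 10, 25, 27}
Combine with OR.

6 | shipped | 9 ; 10 | shipped | 8 ; 25 | shipped | 8 ; 27 | shipped | 11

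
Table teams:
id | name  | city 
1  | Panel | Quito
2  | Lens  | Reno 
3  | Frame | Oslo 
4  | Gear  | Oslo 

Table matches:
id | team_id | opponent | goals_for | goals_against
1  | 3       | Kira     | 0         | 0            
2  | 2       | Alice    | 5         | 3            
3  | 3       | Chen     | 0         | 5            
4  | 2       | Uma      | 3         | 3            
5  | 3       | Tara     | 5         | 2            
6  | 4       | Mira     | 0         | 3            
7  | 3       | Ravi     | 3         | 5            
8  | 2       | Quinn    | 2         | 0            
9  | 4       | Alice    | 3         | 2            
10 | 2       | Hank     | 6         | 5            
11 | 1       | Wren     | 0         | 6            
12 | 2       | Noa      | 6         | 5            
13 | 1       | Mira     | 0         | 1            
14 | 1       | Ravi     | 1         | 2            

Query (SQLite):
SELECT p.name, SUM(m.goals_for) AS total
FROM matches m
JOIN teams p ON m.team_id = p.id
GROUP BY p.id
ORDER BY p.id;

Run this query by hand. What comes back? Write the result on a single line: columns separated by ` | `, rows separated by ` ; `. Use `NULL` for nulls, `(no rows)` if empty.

Panel | 1 ; Lens | 22 ; Frame | 8 ; Gear | 3

Join each matches row to its teams via team_id.
Group joined rows by teams.id; compute SUM(m.goals_for) per group.
  1: ids {11, 13, 14} → SUM(m.goals_for)=1
  2: ids {2, 4, 8, 10, 12} → SUM(m.goals_for)=22
  3: ids {1, 3, 5, 7} → SUM(m.goals_for)=8
  4: ids {6, 9} → SUM(m.goals_for)=3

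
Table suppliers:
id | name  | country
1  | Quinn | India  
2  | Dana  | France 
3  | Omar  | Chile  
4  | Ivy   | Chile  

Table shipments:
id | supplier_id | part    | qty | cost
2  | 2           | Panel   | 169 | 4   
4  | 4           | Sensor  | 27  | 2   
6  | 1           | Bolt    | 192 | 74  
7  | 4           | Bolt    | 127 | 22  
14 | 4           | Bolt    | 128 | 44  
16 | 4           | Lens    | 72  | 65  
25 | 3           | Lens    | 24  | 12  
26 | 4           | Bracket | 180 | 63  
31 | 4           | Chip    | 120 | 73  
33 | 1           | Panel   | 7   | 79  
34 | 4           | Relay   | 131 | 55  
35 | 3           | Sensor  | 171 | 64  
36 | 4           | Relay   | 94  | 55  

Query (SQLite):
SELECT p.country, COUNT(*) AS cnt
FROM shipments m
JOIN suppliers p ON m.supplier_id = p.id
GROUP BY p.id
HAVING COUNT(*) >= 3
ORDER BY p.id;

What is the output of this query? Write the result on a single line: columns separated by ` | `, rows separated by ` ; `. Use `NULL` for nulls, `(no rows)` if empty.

Join each shipments row to its suppliers via supplier_id.
Group joined rows by suppliers.id; compute COUNT(*) per group.
HAVING: keep groups with count ≥ 3.
  1: ids {6, 33} → COUNT(*)=2
  2: ids {2} → COUNT(*)=1
  3: ids {25, 35} → COUNT(*)=2
  4: ids {4, 7, 14, 16, 26, 31, 34, 36} → COUNT(*)=8

Chile | 8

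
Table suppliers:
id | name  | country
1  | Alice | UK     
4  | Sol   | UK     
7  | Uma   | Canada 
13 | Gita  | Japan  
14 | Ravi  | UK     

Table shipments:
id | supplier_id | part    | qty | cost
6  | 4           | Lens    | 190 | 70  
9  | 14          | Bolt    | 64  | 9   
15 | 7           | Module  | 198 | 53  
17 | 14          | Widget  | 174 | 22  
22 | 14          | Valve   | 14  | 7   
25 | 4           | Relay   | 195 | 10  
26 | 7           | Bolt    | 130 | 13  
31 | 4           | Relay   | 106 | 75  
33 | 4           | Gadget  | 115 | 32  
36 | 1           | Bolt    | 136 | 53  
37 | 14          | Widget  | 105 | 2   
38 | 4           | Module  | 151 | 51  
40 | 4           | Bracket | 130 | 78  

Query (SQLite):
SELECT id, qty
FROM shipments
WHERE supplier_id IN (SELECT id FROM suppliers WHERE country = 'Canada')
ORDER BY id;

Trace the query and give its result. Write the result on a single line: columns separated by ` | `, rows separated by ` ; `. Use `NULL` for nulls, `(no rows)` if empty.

Inner query: suppliers.id where country = 'Canada'.
Outer: keep shipments rows whose supplier_id is in that set.
Inner query → {7}

15 | 198 ; 26 | 130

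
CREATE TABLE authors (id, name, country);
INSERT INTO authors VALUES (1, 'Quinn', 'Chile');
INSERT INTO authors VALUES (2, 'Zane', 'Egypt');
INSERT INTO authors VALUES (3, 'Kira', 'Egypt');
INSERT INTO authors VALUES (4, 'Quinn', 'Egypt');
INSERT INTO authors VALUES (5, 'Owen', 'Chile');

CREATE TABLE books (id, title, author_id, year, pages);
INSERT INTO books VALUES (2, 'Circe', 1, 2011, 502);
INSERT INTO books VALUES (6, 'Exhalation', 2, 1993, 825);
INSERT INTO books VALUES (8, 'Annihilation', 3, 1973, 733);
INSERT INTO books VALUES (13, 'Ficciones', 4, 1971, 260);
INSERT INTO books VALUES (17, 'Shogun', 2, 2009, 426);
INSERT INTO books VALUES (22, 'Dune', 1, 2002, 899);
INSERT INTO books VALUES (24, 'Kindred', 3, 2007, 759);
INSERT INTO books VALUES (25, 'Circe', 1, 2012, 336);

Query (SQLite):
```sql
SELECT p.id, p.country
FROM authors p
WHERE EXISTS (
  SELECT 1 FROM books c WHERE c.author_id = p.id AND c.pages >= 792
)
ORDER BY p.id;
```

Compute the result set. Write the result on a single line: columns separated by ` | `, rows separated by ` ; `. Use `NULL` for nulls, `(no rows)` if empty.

For each authors row, check whether any books with matching author_id has pages >= 792.
Keep rows where that is true.

1 | Chile ; 2 | Egypt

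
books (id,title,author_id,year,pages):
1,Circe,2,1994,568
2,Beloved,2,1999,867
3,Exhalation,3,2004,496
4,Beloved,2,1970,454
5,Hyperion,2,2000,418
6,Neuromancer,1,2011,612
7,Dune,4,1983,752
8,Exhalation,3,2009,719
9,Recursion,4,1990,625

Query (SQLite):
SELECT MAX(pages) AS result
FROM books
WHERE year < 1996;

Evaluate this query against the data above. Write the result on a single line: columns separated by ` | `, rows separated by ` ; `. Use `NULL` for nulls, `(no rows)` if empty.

752

Rows where year < 1996 → pages values: [568, 454, 752, 625].
MAX of non-NULL values = 752.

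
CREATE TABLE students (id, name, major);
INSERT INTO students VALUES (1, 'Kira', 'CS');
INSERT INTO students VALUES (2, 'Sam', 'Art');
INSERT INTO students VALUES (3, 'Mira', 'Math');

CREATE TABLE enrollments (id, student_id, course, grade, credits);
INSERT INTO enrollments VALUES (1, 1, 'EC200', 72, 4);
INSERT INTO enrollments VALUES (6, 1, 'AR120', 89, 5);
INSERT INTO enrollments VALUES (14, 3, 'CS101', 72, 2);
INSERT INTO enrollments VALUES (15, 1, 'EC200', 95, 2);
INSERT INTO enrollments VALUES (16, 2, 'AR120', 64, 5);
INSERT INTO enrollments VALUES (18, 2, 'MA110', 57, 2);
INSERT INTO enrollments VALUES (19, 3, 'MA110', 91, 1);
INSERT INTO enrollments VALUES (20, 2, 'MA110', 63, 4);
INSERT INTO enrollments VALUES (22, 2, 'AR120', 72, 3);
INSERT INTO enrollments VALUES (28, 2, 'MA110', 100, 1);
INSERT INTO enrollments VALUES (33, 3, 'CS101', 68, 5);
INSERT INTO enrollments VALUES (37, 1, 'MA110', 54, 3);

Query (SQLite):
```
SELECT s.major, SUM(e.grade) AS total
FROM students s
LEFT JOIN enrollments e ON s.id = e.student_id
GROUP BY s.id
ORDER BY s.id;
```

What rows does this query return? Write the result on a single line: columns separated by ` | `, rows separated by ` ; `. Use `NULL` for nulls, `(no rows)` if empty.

CS | 310 ; Art | 356 ; Math | 231

LEFT JOIN keeps every students row; unmatched ones get NULL for enrollments columns.
Group by students.id and compute SUM(e.grade). SUM over an all-NULL group is NULL.
  1: ids {1, 6, 15, 37} → SUM(e.grade)=310
  2: ids {16, 18, 20, 22, 28} → SUM(e.grade)=356
  3: ids {14, 19, 33} → SUM(e.grade)=231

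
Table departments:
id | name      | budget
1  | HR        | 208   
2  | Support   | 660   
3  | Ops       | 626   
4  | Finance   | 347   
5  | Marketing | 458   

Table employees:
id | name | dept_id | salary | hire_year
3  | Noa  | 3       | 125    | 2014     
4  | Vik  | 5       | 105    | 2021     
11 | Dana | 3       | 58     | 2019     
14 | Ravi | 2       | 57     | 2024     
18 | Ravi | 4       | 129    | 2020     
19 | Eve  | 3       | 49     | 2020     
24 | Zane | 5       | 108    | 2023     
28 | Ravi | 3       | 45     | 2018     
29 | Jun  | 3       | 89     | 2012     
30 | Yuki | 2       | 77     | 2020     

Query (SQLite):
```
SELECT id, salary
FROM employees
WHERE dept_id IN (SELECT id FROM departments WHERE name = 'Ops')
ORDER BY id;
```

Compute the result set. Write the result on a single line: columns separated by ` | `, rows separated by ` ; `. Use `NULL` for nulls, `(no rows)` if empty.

3 | 125 ; 11 | 58 ; 19 | 49 ; 28 | 45 ; 29 | 89

Inner query: departments.id where name = 'Ops'.
Outer: keep employees rows whose dept_id is in that set.
Inner query → {3}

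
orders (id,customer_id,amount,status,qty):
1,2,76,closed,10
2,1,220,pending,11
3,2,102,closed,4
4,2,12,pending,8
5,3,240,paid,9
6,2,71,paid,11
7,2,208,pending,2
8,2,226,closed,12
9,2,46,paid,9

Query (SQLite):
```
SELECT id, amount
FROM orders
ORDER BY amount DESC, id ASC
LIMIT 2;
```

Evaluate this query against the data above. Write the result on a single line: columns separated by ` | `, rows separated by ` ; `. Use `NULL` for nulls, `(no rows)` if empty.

Sort by amount desc, tiebreak id asc: (240, id=5), (226, id=8), (220, id=2), (208, id=7), (102, id=3) …. Take first 2.

5 | 240 ; 8 | 226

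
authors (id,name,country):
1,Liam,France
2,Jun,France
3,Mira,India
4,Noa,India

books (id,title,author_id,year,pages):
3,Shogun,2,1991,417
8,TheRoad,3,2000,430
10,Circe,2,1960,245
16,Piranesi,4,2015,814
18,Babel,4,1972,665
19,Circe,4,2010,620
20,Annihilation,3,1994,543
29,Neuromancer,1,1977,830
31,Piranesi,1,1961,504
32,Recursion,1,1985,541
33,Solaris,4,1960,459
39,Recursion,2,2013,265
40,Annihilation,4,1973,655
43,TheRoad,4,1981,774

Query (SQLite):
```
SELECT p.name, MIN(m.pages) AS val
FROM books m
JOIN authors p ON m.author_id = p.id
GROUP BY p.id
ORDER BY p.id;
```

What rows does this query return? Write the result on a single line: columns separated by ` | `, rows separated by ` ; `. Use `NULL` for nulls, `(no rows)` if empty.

Liam | 504 ; Jun | 245 ; Mira | 430 ; Noa | 459

Join each books row to its authors via author_id.
Group joined rows by authors.id; compute MIN(m.pages) per group.
  1: ids {29, 31, 32} → MIN(m.pages)=504
  2: ids {3, 10, 39} → MIN(m.pages)=245
  3: ids {8, 20} → MIN(m.pages)=430
  4: ids {16, 18, 19, 33, 40, 43} → MIN(m.pages)=459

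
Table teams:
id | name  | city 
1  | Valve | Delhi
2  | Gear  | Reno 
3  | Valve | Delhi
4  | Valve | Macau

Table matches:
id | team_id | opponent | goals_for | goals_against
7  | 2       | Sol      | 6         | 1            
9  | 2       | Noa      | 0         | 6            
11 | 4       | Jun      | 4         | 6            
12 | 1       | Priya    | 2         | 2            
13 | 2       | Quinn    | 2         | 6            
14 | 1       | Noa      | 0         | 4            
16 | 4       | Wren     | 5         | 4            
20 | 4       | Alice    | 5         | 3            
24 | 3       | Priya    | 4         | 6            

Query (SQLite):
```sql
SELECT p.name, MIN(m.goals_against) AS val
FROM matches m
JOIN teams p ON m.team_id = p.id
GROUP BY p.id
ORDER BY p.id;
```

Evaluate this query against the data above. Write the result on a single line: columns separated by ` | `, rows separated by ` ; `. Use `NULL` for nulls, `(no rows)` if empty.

Join each matches row to its teams via team_id.
Group joined rows by teams.id; compute MIN(m.goals_against) per group.
  1: ids {12, 14} → MIN(m.goals_against)=2
  2: ids {7, 9, 13} → MIN(m.goals_against)=1
  3: ids {24} → MIN(m.goals_against)=6
  4: ids {11, 16, 20} → MIN(m.goals_against)=3

Valve | 2 ; Gear | 1 ; Valve | 6 ; Valve | 3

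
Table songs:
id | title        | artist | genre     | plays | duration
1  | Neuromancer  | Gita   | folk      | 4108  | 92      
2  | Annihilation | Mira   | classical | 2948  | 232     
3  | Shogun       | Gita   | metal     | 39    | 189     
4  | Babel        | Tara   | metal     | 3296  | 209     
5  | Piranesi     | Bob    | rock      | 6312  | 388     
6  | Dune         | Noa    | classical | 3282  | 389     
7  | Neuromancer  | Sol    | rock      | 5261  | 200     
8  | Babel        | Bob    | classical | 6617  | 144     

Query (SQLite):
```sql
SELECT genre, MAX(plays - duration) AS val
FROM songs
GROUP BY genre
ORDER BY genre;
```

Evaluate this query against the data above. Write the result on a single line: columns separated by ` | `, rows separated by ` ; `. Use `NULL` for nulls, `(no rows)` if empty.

For each row compute plays - duration.
Group by genre; take MAX of the expression per group.
  classical: ids {2, 6, 8} → MAX(plays - duration)=6473
  folk: ids {1} → MAX(plays - duration)=4016
  metal: ids {3, 4} → MAX(plays - duration)=3087
  rock: ids {5, 7} → MAX(plays - duration)=5924

classical | 6473 ; folk | 4016 ; metal | 3087 ; rock | 5924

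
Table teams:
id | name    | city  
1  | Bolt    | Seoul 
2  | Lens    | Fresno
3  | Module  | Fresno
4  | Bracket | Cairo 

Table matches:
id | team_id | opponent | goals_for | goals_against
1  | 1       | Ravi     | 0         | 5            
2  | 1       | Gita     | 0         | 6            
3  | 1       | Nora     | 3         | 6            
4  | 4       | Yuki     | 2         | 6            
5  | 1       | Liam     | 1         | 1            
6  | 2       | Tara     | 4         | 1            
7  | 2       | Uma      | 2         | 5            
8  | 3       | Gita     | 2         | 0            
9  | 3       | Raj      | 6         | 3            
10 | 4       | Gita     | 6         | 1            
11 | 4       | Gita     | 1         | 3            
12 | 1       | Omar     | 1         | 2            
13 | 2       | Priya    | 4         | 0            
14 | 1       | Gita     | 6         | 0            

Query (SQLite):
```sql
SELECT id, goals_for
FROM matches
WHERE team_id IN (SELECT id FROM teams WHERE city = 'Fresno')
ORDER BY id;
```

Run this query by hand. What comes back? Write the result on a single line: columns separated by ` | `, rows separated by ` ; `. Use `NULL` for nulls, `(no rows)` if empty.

6 | 4 ; 7 | 2 ; 8 | 2 ; 9 | 6 ; 13 | 4

Inner query: teams.id where city = 'Fresno'.
Outer: keep matches rows whose team_id is in that set.
Inner query → {2, 3}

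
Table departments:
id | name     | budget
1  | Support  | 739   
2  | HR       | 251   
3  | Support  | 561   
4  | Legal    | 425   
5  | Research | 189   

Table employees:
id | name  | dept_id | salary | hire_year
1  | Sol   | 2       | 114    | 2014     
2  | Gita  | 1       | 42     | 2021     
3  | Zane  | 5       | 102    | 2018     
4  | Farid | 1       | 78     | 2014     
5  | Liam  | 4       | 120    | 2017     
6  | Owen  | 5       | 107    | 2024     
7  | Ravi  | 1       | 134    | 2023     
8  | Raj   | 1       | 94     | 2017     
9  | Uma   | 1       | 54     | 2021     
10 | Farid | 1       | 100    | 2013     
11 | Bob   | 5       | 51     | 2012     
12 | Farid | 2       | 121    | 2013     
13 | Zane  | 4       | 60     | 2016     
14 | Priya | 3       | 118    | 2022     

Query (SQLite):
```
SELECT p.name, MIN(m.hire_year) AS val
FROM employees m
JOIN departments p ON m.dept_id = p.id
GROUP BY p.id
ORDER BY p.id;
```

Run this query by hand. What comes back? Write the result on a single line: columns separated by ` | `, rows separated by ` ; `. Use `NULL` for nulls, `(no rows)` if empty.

Join each employees row to its departments via dept_id.
Group joined rows by departments.id; compute MIN(m.hire_year) per group.
  1: ids {2, 4, 7, 8, 9, 10} → MIN(m.hire_year)=2013
  2: ids {1, 12} → MIN(m.hire_year)=2013
  3: ids {14} → MIN(m.hire_year)=2022
  4: ids {5, 13} → MIN(m.hire_year)=2016
  5: ids {3, 6, 11} → MIN(m.hire_year)=2012

Support | 2013 ; HR | 2013 ; Support | 2022 ; Legal | 2016 ; Research | 2012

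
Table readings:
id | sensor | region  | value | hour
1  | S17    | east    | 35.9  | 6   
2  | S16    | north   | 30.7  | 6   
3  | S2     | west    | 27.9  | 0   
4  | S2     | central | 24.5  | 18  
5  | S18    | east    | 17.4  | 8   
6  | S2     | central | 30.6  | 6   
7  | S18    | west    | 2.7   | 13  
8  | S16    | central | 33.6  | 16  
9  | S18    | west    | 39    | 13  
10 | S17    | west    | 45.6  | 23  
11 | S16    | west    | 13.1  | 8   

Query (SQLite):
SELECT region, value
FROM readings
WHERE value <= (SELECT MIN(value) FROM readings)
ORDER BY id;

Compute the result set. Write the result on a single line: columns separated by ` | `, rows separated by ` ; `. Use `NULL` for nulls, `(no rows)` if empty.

Scalar subquery: MIN(value) over all readings rows = 2.7.
Keep rows where value <= that value.

west | 2.7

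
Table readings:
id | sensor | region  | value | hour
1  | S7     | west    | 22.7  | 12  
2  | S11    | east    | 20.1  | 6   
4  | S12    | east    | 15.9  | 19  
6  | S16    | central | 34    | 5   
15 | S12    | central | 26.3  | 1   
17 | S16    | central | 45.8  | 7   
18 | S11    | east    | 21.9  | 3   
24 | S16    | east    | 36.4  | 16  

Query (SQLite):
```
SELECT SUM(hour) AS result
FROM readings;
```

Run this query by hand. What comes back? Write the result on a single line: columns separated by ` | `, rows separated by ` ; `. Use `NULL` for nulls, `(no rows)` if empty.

69

All hour values: [12, 6, 19, 5, 1, 7, 3, 16].
SUM of non-NULL values = 69.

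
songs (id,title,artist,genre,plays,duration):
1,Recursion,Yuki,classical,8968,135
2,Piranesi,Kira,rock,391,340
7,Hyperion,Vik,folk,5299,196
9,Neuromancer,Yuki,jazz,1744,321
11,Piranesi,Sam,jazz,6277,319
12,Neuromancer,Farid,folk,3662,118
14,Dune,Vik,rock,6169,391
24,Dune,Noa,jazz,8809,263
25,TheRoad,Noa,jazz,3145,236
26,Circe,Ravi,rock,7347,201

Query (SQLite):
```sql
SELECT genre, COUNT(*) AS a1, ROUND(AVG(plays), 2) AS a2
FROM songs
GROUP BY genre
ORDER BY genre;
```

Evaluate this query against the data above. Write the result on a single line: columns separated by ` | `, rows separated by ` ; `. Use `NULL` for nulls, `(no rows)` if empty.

classical | 1 | 8968 ; folk | 2 | 4480.5 ; jazz | 4 | 4993.75 ; rock | 3 | 4635.67

Group songs by genre.
Per group compute: COUNT(*), ROUND(AVG(plays), 2).
  classical: ids {1} → COUNT(*)=1, ROUND(AVG(plays), 2)=8968
  folk: ids {7, 12} → COUNT(*)=2, ROUND(AVG(plays), 2)=4480.5
  jazz: ids {9, 11, 24, 25} → COUNT(*)=4, ROUND(AVG(plays), 2)=4993.75
  rock: ids {2, 14, 26} → COUNT(*)=3, ROUND(AVG(plays), 2)=4635.67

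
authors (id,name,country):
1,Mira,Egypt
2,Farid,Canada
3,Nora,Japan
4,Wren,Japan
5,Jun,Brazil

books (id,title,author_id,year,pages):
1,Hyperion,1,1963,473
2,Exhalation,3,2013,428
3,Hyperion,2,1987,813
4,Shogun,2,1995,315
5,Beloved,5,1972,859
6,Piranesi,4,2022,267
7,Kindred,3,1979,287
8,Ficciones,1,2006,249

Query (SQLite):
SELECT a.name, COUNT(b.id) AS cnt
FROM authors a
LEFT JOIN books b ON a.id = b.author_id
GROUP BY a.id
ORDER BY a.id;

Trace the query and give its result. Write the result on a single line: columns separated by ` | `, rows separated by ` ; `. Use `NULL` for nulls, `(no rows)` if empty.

Mira | 2 ; Farid | 2 ; Nora | 2 ; Wren | 1 ; Jun | 1

LEFT JOIN keeps every authors row; unmatched ones get NULL for books columns.
Group by authors.id and compute COUNT(b.id). COUNT(col) of an all-NULL group is 0.
  1: ids {1, 8} → COUNT(b.id)=2
  2: ids {3, 4} → COUNT(b.id)=2
  3: ids {2, 7} → COUNT(b.id)=2
  4: ids {6} → COUNT(b.id)=1
  5: ids {5} → COUNT(b.id)=1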